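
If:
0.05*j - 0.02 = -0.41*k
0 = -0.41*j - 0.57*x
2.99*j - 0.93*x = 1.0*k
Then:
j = 0.01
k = 0.05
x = -0.01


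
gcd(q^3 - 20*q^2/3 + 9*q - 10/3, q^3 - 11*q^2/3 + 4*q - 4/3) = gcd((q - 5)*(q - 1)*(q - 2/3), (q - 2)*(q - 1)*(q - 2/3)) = q^2 - 5*q/3 + 2/3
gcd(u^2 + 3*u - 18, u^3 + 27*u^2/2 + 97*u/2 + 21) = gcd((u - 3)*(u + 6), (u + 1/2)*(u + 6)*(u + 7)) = u + 6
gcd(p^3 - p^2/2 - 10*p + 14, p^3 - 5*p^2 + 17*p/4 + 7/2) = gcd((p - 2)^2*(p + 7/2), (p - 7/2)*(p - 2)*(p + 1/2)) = p - 2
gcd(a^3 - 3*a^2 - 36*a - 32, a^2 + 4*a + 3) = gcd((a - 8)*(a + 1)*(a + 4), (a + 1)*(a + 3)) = a + 1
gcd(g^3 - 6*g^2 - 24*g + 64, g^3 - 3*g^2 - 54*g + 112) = g^2 - 10*g + 16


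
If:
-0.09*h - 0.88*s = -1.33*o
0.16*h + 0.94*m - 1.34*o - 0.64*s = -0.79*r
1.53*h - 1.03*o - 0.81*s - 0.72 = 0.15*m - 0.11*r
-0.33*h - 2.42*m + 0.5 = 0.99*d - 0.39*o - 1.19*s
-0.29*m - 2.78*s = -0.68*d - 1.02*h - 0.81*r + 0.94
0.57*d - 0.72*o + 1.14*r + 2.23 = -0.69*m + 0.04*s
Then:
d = -0.51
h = -0.73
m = -0.29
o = -0.93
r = -2.16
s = -1.33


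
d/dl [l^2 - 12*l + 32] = 2*l - 12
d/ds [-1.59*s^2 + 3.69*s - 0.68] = 3.69 - 3.18*s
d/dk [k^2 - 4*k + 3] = 2*k - 4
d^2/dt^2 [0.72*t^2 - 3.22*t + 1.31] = 1.44000000000000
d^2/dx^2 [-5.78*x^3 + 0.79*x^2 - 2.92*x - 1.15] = 1.58 - 34.68*x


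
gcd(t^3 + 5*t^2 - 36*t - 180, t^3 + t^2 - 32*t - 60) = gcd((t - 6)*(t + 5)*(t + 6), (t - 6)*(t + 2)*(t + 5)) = t^2 - t - 30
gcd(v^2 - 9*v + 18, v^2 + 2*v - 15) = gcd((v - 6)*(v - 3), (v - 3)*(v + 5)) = v - 3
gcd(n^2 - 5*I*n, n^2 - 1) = 1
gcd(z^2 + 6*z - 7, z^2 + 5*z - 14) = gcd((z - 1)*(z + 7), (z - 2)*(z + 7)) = z + 7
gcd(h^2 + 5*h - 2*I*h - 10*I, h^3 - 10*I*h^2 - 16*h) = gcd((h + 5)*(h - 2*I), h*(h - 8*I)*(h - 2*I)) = h - 2*I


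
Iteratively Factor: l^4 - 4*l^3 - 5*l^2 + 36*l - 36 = (l - 3)*(l^3 - l^2 - 8*l + 12) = (l - 3)*(l - 2)*(l^2 + l - 6) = (l - 3)*(l - 2)*(l + 3)*(l - 2)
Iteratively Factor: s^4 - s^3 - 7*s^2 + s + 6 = (s + 2)*(s^3 - 3*s^2 - s + 3) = (s + 1)*(s + 2)*(s^2 - 4*s + 3) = (s - 3)*(s + 1)*(s + 2)*(s - 1)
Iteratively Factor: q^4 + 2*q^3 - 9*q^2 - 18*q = (q)*(q^3 + 2*q^2 - 9*q - 18) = q*(q + 3)*(q^2 - q - 6) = q*(q + 2)*(q + 3)*(q - 3)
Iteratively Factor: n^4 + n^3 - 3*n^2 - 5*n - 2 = (n + 1)*(n^3 - 3*n - 2) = (n + 1)^2*(n^2 - n - 2) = (n + 1)^3*(n - 2)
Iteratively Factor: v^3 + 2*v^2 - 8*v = (v)*(v^2 + 2*v - 8) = v*(v + 4)*(v - 2)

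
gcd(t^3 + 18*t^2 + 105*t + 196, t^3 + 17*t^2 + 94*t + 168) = t^2 + 11*t + 28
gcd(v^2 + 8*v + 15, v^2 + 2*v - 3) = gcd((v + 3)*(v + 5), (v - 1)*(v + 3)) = v + 3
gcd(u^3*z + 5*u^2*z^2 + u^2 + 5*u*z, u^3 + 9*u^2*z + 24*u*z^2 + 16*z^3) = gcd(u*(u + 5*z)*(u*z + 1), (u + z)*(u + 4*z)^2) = 1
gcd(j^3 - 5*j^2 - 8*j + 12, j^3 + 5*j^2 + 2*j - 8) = j^2 + j - 2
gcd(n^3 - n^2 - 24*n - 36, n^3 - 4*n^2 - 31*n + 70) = 1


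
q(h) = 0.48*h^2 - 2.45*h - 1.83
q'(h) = 0.96*h - 2.45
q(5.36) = -1.17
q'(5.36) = 2.70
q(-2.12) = 5.52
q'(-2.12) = -4.49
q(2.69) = -4.95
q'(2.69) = 0.13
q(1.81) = -4.69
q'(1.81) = -0.71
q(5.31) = -1.31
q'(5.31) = 2.65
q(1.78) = -4.67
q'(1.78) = -0.74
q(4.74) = -2.66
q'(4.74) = 2.10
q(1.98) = -4.80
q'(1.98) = -0.55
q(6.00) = 0.75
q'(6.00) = 3.31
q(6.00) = 0.75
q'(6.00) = 3.31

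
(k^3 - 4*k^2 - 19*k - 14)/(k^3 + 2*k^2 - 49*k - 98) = (k + 1)/(k + 7)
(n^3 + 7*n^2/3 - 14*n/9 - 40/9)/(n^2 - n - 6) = (n^2 + n/3 - 20/9)/(n - 3)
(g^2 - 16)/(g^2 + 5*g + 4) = (g - 4)/(g + 1)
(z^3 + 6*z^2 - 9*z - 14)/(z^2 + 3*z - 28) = (z^2 - z - 2)/(z - 4)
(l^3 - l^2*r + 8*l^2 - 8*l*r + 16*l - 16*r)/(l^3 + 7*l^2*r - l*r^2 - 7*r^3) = (l^2 + 8*l + 16)/(l^2 + 8*l*r + 7*r^2)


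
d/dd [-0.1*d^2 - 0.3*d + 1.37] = -0.2*d - 0.3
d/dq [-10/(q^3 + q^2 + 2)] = 10*q*(3*q + 2)/(q^3 + q^2 + 2)^2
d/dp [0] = 0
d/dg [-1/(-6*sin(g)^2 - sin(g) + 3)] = -(12*sin(g) + 1)*cos(g)/(sin(g) - 3*cos(2*g))^2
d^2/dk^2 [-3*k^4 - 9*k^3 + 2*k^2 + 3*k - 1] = -36*k^2 - 54*k + 4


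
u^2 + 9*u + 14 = (u + 2)*(u + 7)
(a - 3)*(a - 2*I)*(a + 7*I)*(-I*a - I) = -I*a^4 + 5*a^3 + 2*I*a^3 - 10*a^2 - 11*I*a^2 - 15*a + 28*I*a + 42*I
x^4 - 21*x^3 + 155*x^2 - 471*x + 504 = (x - 8)*(x - 7)*(x - 3)^2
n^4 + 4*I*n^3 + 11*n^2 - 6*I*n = n*(n - I)^2*(n + 6*I)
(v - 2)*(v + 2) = v^2 - 4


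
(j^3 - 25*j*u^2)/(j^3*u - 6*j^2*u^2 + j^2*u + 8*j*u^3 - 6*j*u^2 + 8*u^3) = j*(j^2 - 25*u^2)/(u*(j^3 - 6*j^2*u + j^2 + 8*j*u^2 - 6*j*u + 8*u^2))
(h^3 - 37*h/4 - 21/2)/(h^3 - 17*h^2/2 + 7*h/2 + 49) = (h + 3/2)/(h - 7)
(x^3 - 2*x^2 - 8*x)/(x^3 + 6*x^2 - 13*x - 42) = x*(x - 4)/(x^2 + 4*x - 21)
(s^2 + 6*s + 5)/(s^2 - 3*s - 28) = (s^2 + 6*s + 5)/(s^2 - 3*s - 28)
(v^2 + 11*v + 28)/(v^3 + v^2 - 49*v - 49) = (v + 4)/(v^2 - 6*v - 7)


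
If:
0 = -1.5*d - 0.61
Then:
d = -0.41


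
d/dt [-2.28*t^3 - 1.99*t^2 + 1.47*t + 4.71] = -6.84*t^2 - 3.98*t + 1.47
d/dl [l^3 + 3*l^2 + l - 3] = 3*l^2 + 6*l + 1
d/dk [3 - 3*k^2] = -6*k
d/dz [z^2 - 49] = 2*z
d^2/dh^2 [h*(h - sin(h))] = h*sin(h) - 2*cos(h) + 2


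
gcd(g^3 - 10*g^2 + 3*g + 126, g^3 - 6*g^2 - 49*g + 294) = g^2 - 13*g + 42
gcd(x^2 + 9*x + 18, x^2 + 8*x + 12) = x + 6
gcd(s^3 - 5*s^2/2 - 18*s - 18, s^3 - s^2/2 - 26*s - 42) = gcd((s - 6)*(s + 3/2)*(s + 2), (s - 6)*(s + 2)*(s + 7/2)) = s^2 - 4*s - 12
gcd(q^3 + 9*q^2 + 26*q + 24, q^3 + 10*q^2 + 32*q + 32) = q^2 + 6*q + 8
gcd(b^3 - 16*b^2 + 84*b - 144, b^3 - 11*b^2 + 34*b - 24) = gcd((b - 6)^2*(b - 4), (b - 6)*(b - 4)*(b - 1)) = b^2 - 10*b + 24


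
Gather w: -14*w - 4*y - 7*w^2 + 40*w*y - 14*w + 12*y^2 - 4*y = -7*w^2 + w*(40*y - 28) + 12*y^2 - 8*y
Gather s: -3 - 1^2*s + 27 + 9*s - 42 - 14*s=-6*s - 18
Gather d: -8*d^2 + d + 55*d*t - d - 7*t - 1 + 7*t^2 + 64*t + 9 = -8*d^2 + 55*d*t + 7*t^2 + 57*t + 8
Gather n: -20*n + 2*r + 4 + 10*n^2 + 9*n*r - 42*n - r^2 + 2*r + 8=10*n^2 + n*(9*r - 62) - r^2 + 4*r + 12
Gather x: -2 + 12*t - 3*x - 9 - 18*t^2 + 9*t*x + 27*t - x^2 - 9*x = -18*t^2 + 39*t - x^2 + x*(9*t - 12) - 11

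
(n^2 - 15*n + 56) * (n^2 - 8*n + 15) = n^4 - 23*n^3 + 191*n^2 - 673*n + 840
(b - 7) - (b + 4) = -11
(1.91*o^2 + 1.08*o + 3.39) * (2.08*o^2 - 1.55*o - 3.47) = 3.9728*o^4 - 0.7141*o^3 - 1.2505*o^2 - 9.0021*o - 11.7633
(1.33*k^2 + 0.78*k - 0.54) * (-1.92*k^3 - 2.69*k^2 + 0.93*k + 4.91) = -2.5536*k^5 - 5.0753*k^4 + 0.1755*k^3 + 8.7083*k^2 + 3.3276*k - 2.6514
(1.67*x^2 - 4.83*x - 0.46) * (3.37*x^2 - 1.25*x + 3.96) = 5.6279*x^4 - 18.3646*x^3 + 11.1005*x^2 - 18.5518*x - 1.8216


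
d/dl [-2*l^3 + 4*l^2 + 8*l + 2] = -6*l^2 + 8*l + 8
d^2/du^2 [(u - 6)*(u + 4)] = 2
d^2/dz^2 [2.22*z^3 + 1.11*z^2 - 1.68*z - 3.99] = 13.32*z + 2.22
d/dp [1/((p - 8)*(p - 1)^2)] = ((8 - p)*(p - 1) - 2*(p - 8)^2)/((p - 8)^3*(p - 1)^3)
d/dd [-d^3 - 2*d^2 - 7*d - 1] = -3*d^2 - 4*d - 7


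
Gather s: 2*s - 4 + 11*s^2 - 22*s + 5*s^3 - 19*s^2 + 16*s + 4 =5*s^3 - 8*s^2 - 4*s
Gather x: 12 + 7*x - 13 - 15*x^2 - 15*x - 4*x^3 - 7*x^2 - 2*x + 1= -4*x^3 - 22*x^2 - 10*x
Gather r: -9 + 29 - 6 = 14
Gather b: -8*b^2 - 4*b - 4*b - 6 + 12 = -8*b^2 - 8*b + 6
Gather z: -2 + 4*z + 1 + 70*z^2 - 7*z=70*z^2 - 3*z - 1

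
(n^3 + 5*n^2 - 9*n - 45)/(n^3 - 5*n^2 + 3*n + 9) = (n^2 + 8*n + 15)/(n^2 - 2*n - 3)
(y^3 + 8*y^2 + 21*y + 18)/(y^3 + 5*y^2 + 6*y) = (y + 3)/y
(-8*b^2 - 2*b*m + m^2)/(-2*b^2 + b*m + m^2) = (4*b - m)/(b - m)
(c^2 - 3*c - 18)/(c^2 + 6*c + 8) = (c^2 - 3*c - 18)/(c^2 + 6*c + 8)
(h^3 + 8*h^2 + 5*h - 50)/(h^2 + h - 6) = (h^2 + 10*h + 25)/(h + 3)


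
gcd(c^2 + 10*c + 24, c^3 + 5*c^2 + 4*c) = c + 4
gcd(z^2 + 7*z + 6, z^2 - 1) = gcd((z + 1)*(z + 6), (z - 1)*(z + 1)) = z + 1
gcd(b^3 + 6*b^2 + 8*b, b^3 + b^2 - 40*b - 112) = b + 4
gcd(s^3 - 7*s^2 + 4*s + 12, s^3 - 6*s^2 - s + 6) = s^2 - 5*s - 6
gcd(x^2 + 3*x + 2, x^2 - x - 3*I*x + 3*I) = 1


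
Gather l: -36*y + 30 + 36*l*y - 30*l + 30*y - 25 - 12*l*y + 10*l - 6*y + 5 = l*(24*y - 20) - 12*y + 10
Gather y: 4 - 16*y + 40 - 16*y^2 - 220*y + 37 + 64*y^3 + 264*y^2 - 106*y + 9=64*y^3 + 248*y^2 - 342*y + 90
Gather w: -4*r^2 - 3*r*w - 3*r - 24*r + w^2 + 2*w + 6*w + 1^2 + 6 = -4*r^2 - 27*r + w^2 + w*(8 - 3*r) + 7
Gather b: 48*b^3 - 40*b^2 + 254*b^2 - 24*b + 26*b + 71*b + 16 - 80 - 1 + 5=48*b^3 + 214*b^2 + 73*b - 60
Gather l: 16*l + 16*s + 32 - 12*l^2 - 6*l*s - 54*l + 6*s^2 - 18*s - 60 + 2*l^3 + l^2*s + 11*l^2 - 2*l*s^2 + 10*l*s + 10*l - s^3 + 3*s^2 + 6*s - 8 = 2*l^3 + l^2*(s - 1) + l*(-2*s^2 + 4*s - 28) - s^3 + 9*s^2 + 4*s - 36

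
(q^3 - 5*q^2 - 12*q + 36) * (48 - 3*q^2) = -3*q^5 + 15*q^4 + 84*q^3 - 348*q^2 - 576*q + 1728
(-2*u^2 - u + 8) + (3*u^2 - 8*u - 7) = u^2 - 9*u + 1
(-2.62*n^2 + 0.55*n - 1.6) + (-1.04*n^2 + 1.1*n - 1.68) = -3.66*n^2 + 1.65*n - 3.28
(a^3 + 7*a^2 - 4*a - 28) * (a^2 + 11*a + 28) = a^5 + 18*a^4 + 101*a^3 + 124*a^2 - 420*a - 784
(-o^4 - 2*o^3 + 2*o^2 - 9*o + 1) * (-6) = 6*o^4 + 12*o^3 - 12*o^2 + 54*o - 6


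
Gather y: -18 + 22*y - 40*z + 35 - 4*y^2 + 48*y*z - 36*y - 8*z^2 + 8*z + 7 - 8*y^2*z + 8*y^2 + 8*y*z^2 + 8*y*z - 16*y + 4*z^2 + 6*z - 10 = y^2*(4 - 8*z) + y*(8*z^2 + 56*z - 30) - 4*z^2 - 26*z + 14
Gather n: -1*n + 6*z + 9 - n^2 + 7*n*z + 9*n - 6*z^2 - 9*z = -n^2 + n*(7*z + 8) - 6*z^2 - 3*z + 9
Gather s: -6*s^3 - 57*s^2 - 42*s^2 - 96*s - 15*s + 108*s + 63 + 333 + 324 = -6*s^3 - 99*s^2 - 3*s + 720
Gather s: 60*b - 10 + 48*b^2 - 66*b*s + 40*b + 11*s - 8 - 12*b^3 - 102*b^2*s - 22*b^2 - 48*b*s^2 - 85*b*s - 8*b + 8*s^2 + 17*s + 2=-12*b^3 + 26*b^2 + 92*b + s^2*(8 - 48*b) + s*(-102*b^2 - 151*b + 28) - 16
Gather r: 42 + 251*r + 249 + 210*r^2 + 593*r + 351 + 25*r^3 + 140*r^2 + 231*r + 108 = 25*r^3 + 350*r^2 + 1075*r + 750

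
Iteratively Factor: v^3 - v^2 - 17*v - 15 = (v + 1)*(v^2 - 2*v - 15) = (v - 5)*(v + 1)*(v + 3)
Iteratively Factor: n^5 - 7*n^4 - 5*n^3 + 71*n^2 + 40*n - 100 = (n + 2)*(n^4 - 9*n^3 + 13*n^2 + 45*n - 50) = (n + 2)^2*(n^3 - 11*n^2 + 35*n - 25) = (n - 1)*(n + 2)^2*(n^2 - 10*n + 25) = (n - 5)*(n - 1)*(n + 2)^2*(n - 5)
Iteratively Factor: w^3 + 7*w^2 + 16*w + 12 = (w + 2)*(w^2 + 5*w + 6) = (w + 2)^2*(w + 3)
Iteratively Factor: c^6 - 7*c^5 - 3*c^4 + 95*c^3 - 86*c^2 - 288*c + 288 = (c + 3)*(c^5 - 10*c^4 + 27*c^3 + 14*c^2 - 128*c + 96) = (c - 1)*(c + 3)*(c^4 - 9*c^3 + 18*c^2 + 32*c - 96) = (c - 3)*(c - 1)*(c + 3)*(c^3 - 6*c^2 + 32) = (c - 4)*(c - 3)*(c - 1)*(c + 3)*(c^2 - 2*c - 8) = (c - 4)*(c - 3)*(c - 1)*(c + 2)*(c + 3)*(c - 4)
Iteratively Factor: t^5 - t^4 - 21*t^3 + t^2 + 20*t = (t)*(t^4 - t^3 - 21*t^2 + t + 20) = t*(t + 4)*(t^3 - 5*t^2 - t + 5) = t*(t - 1)*(t + 4)*(t^2 - 4*t - 5) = t*(t - 5)*(t - 1)*(t + 4)*(t + 1)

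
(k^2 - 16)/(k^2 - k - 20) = (k - 4)/(k - 5)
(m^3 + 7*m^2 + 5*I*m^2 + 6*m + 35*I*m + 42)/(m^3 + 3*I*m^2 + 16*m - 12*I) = (m + 7)/(m - 2*I)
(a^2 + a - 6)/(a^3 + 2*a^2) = (a^2 + a - 6)/(a^2*(a + 2))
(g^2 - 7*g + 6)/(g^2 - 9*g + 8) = (g - 6)/(g - 8)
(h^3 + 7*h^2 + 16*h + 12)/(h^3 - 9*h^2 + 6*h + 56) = (h^2 + 5*h + 6)/(h^2 - 11*h + 28)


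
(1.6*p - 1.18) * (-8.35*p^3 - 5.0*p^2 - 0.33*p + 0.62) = -13.36*p^4 + 1.853*p^3 + 5.372*p^2 + 1.3814*p - 0.7316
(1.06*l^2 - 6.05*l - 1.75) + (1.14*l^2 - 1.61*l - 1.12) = 2.2*l^2 - 7.66*l - 2.87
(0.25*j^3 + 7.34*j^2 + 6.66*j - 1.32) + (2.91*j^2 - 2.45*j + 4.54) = 0.25*j^3 + 10.25*j^2 + 4.21*j + 3.22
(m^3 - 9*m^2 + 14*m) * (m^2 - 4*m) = m^5 - 13*m^4 + 50*m^3 - 56*m^2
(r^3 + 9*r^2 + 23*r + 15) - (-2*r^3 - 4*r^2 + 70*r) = 3*r^3 + 13*r^2 - 47*r + 15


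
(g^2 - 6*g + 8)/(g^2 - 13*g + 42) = (g^2 - 6*g + 8)/(g^2 - 13*g + 42)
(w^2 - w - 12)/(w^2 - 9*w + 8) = (w^2 - w - 12)/(w^2 - 9*w + 8)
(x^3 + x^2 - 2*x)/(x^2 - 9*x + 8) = x*(x + 2)/(x - 8)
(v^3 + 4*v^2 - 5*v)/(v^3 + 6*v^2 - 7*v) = (v + 5)/(v + 7)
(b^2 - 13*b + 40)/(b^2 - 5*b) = (b - 8)/b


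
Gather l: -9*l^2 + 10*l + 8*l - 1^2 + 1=-9*l^2 + 18*l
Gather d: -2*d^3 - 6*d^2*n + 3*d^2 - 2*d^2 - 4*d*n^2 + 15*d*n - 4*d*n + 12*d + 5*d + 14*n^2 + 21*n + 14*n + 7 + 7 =-2*d^3 + d^2*(1 - 6*n) + d*(-4*n^2 + 11*n + 17) + 14*n^2 + 35*n + 14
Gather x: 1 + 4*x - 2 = 4*x - 1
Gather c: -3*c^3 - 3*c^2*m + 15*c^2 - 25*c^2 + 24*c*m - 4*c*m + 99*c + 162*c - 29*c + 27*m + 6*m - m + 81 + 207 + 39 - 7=-3*c^3 + c^2*(-3*m - 10) + c*(20*m + 232) + 32*m + 320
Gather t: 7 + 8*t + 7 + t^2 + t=t^2 + 9*t + 14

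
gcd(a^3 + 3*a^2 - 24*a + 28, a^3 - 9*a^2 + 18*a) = 1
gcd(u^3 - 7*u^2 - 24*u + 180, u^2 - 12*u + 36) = u^2 - 12*u + 36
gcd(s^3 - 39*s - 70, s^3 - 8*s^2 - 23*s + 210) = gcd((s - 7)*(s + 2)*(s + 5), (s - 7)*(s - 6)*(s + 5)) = s^2 - 2*s - 35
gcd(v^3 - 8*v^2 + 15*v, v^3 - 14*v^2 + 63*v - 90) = v^2 - 8*v + 15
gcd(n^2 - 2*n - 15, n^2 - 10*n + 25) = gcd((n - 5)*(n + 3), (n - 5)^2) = n - 5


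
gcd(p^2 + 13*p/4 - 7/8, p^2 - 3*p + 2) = 1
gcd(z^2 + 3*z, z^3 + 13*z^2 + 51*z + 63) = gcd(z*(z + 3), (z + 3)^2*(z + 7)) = z + 3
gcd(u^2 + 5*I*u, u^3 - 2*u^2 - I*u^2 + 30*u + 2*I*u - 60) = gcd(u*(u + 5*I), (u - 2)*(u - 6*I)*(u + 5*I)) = u + 5*I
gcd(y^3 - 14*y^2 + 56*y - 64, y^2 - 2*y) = y - 2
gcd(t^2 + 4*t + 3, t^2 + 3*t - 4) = 1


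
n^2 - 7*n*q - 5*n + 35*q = (n - 5)*(n - 7*q)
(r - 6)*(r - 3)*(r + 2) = r^3 - 7*r^2 + 36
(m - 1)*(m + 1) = m^2 - 1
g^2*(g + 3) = g^3 + 3*g^2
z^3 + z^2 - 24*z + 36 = (z - 3)*(z - 2)*(z + 6)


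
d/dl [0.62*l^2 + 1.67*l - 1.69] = 1.24*l + 1.67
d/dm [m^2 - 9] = 2*m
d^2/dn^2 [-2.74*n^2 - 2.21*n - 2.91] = -5.48000000000000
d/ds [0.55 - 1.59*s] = -1.59000000000000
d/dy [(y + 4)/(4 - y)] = 8/(y - 4)^2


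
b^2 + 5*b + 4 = (b + 1)*(b + 4)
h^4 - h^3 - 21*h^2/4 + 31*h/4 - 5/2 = (h - 2)*(h - 1)*(h - 1/2)*(h + 5/2)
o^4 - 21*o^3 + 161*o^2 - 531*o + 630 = (o - 7)*(o - 6)*(o - 5)*(o - 3)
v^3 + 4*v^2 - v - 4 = (v - 1)*(v + 1)*(v + 4)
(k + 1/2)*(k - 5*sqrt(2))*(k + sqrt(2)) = k^3 - 4*sqrt(2)*k^2 + k^2/2 - 10*k - 2*sqrt(2)*k - 5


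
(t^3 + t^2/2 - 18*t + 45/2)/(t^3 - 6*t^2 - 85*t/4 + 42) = 2*(t^2 + 2*t - 15)/(2*t^2 - 9*t - 56)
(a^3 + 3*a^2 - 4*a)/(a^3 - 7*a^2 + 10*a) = (a^2 + 3*a - 4)/(a^2 - 7*a + 10)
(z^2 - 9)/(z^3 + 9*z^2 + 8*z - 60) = (z^2 - 9)/(z^3 + 9*z^2 + 8*z - 60)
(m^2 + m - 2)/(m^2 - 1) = (m + 2)/(m + 1)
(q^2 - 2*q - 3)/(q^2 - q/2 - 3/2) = 2*(q - 3)/(2*q - 3)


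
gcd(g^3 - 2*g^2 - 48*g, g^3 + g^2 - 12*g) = g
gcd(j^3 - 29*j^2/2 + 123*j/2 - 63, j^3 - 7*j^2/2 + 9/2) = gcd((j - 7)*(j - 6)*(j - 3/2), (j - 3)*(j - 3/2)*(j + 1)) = j - 3/2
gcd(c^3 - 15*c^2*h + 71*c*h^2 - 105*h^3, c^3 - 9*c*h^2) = c - 3*h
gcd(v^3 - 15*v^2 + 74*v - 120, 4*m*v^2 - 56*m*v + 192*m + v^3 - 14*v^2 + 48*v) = v - 6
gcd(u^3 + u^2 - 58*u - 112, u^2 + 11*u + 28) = u + 7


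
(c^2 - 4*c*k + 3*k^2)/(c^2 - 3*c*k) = (c - k)/c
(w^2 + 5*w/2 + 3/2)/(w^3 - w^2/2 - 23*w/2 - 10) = (2*w + 3)/(2*w^2 - 3*w - 20)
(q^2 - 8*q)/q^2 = (q - 8)/q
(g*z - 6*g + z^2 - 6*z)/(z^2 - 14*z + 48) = (g + z)/(z - 8)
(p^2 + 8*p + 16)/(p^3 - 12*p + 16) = (p + 4)/(p^2 - 4*p + 4)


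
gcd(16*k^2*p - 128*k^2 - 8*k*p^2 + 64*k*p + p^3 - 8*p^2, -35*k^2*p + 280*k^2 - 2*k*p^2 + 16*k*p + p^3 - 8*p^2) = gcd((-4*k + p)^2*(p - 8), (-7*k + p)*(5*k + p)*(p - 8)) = p - 8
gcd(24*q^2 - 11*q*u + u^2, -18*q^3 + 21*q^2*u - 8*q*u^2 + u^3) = 3*q - u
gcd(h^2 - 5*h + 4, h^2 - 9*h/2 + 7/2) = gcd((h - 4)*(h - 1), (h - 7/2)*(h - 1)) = h - 1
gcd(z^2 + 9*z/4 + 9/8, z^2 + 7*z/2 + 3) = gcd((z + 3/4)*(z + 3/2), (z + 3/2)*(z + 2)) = z + 3/2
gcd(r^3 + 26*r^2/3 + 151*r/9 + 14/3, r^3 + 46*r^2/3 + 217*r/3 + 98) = r^2 + 25*r/3 + 14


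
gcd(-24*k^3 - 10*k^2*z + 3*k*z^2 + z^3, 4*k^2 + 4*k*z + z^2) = 2*k + z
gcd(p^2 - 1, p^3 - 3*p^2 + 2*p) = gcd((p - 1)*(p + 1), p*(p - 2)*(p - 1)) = p - 1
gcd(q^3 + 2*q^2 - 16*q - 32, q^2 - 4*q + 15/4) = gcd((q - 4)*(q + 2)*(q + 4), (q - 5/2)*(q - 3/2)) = 1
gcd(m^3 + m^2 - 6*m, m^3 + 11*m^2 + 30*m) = m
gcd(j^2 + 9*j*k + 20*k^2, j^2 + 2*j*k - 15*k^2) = j + 5*k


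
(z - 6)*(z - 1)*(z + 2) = z^3 - 5*z^2 - 8*z + 12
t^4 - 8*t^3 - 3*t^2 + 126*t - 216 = (t - 6)*(t - 3)^2*(t + 4)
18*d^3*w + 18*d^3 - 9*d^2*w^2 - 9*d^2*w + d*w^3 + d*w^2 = (-6*d + w)*(-3*d + w)*(d*w + d)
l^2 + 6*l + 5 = (l + 1)*(l + 5)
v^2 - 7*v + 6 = (v - 6)*(v - 1)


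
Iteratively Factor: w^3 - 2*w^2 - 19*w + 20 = (w - 1)*(w^2 - w - 20) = (w - 1)*(w + 4)*(w - 5)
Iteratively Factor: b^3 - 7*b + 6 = (b + 3)*(b^2 - 3*b + 2) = (b - 1)*(b + 3)*(b - 2)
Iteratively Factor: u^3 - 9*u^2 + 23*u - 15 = (u - 1)*(u^2 - 8*u + 15) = (u - 3)*(u - 1)*(u - 5)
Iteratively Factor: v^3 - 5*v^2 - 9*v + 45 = (v - 3)*(v^2 - 2*v - 15) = (v - 3)*(v + 3)*(v - 5)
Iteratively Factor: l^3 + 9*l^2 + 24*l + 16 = (l + 4)*(l^2 + 5*l + 4) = (l + 1)*(l + 4)*(l + 4)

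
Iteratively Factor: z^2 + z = (z)*(z + 1)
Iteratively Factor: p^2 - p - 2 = (p + 1)*(p - 2)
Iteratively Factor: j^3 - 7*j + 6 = (j - 2)*(j^2 + 2*j - 3) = (j - 2)*(j + 3)*(j - 1)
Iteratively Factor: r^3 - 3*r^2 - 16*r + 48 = (r - 4)*(r^2 + r - 12) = (r - 4)*(r - 3)*(r + 4)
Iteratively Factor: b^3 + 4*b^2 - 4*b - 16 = (b + 4)*(b^2 - 4) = (b + 2)*(b + 4)*(b - 2)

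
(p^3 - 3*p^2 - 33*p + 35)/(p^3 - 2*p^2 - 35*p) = (p - 1)/p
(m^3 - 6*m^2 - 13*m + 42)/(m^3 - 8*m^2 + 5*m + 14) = (m + 3)/(m + 1)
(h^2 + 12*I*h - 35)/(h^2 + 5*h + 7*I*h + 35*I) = (h + 5*I)/(h + 5)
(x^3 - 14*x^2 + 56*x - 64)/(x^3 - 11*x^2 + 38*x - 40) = (x - 8)/(x - 5)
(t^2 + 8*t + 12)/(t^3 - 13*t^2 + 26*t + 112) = (t + 6)/(t^2 - 15*t + 56)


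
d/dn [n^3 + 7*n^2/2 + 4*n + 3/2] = 3*n^2 + 7*n + 4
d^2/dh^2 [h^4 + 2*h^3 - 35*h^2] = 12*h^2 + 12*h - 70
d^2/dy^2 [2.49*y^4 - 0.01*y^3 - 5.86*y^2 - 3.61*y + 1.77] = 29.88*y^2 - 0.06*y - 11.72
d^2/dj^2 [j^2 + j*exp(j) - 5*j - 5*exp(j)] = j*exp(j) - 3*exp(j) + 2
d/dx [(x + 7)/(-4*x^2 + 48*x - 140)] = (-x^2 + 12*x + 2*(x - 6)*(x + 7) - 35)/(4*(x^2 - 12*x + 35)^2)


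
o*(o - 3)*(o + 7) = o^3 + 4*o^2 - 21*o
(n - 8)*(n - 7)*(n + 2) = n^3 - 13*n^2 + 26*n + 112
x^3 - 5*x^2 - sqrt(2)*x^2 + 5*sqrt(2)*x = x*(x - 5)*(x - sqrt(2))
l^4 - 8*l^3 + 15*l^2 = l^2*(l - 5)*(l - 3)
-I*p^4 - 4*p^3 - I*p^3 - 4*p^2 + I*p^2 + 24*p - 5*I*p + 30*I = (p - 2)*(p + 3)*(p - 5*I)*(-I*p + 1)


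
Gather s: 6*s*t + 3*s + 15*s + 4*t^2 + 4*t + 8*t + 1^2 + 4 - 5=s*(6*t + 18) + 4*t^2 + 12*t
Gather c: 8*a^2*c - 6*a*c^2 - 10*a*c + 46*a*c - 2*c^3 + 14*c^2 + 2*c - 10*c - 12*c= -2*c^3 + c^2*(14 - 6*a) + c*(8*a^2 + 36*a - 20)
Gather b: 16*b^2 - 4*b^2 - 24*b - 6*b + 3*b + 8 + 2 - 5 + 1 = 12*b^2 - 27*b + 6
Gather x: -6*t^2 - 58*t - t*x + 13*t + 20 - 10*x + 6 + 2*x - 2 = -6*t^2 - 45*t + x*(-t - 8) + 24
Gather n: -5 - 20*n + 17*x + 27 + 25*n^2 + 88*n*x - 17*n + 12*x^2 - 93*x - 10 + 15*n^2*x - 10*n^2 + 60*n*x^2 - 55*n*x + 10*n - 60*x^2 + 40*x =n^2*(15*x + 15) + n*(60*x^2 + 33*x - 27) - 48*x^2 - 36*x + 12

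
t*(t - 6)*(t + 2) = t^3 - 4*t^2 - 12*t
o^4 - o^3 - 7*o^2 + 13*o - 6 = (o - 2)*(o - 1)^2*(o + 3)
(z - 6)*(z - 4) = z^2 - 10*z + 24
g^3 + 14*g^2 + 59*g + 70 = (g + 2)*(g + 5)*(g + 7)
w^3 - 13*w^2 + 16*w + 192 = (w - 8)^2*(w + 3)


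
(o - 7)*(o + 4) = o^2 - 3*o - 28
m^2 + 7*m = m*(m + 7)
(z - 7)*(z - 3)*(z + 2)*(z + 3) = z^4 - 5*z^3 - 23*z^2 + 45*z + 126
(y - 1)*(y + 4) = y^2 + 3*y - 4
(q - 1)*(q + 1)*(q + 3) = q^3 + 3*q^2 - q - 3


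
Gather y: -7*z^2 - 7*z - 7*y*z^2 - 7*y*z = y*(-7*z^2 - 7*z) - 7*z^2 - 7*z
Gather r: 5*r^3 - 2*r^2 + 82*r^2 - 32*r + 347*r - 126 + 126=5*r^3 + 80*r^2 + 315*r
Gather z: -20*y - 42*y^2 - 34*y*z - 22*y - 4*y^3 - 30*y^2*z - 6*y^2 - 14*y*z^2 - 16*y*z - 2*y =-4*y^3 - 48*y^2 - 14*y*z^2 - 44*y + z*(-30*y^2 - 50*y)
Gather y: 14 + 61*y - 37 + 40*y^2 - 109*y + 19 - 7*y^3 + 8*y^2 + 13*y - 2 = -7*y^3 + 48*y^2 - 35*y - 6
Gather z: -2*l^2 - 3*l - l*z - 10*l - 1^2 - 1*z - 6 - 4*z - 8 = -2*l^2 - 13*l + z*(-l - 5) - 15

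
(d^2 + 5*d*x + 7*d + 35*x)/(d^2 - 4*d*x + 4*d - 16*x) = (d^2 + 5*d*x + 7*d + 35*x)/(d^2 - 4*d*x + 4*d - 16*x)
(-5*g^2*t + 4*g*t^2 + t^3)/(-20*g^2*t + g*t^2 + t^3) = (-g + t)/(-4*g + t)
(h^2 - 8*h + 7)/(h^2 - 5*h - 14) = (h - 1)/(h + 2)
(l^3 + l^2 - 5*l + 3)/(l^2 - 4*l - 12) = (-l^3 - l^2 + 5*l - 3)/(-l^2 + 4*l + 12)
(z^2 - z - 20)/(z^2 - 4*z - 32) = (z - 5)/(z - 8)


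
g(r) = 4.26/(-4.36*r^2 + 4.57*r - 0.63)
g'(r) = 4.26*(8.72*r - 4.57)/(-4.36*r^2 + 4.57*r - 0.63)^2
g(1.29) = -2.14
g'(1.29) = 7.18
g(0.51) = 7.52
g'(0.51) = -1.63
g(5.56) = -0.04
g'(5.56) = 0.02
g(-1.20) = -0.34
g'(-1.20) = -0.42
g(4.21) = -0.07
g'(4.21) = 0.04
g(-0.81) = -0.59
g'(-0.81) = -0.96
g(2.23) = -0.35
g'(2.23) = 0.43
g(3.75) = -0.10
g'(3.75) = 0.06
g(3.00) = -0.16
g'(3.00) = 0.13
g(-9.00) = -0.01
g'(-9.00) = -0.00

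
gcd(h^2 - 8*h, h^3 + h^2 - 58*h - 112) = h - 8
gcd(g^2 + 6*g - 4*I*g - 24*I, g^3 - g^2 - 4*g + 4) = 1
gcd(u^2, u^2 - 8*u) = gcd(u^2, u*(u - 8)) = u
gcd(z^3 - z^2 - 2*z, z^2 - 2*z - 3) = z + 1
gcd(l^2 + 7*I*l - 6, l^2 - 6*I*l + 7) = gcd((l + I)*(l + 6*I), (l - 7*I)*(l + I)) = l + I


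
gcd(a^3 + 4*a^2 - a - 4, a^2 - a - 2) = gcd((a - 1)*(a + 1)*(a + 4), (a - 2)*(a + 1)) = a + 1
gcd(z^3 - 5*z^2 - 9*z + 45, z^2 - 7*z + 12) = z - 3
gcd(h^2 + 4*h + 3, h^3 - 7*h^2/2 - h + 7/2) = h + 1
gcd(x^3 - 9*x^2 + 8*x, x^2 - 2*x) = x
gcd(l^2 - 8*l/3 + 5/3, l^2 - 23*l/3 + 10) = l - 5/3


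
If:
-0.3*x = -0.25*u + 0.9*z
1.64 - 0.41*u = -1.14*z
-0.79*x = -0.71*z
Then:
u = 9.86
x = 1.89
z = 2.11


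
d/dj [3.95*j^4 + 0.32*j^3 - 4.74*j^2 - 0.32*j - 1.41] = 15.8*j^3 + 0.96*j^2 - 9.48*j - 0.32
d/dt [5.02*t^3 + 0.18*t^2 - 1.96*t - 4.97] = 15.06*t^2 + 0.36*t - 1.96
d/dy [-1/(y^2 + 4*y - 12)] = 2*(y + 2)/(y^2 + 4*y - 12)^2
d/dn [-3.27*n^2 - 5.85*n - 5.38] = -6.54*n - 5.85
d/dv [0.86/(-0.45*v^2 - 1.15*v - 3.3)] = (0.774*v + 0.989)/(0.45*v^2 + 1.15*v + 3.3)^2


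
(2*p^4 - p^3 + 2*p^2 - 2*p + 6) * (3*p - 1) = 6*p^5 - 5*p^4 + 7*p^3 - 8*p^2 + 20*p - 6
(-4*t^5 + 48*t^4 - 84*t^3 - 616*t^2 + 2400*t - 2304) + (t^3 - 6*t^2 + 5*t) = -4*t^5 + 48*t^4 - 83*t^3 - 622*t^2 + 2405*t - 2304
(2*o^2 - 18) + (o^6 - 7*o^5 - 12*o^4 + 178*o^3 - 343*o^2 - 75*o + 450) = o^6 - 7*o^5 - 12*o^4 + 178*o^3 - 341*o^2 - 75*o + 432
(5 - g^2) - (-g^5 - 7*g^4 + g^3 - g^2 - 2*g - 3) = g^5 + 7*g^4 - g^3 + 2*g + 8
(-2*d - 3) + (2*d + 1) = -2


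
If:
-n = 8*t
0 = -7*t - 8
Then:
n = 64/7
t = -8/7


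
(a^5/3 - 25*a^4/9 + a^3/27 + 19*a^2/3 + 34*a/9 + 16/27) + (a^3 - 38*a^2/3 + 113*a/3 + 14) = a^5/3 - 25*a^4/9 + 28*a^3/27 - 19*a^2/3 + 373*a/9 + 394/27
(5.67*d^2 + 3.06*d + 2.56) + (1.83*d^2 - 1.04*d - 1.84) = 7.5*d^2 + 2.02*d + 0.72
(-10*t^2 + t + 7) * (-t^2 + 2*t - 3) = 10*t^4 - 21*t^3 + 25*t^2 + 11*t - 21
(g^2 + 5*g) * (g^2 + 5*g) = g^4 + 10*g^3 + 25*g^2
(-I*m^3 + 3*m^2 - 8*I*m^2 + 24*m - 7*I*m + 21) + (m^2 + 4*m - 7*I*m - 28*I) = -I*m^3 + 4*m^2 - 8*I*m^2 + 28*m - 14*I*m + 21 - 28*I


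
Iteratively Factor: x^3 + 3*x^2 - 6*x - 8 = (x + 1)*(x^2 + 2*x - 8) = (x + 1)*(x + 4)*(x - 2)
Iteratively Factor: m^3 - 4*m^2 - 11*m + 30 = (m - 5)*(m^2 + m - 6) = (m - 5)*(m - 2)*(m + 3)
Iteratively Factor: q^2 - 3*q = (q)*(q - 3)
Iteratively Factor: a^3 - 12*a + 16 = (a - 2)*(a^2 + 2*a - 8) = (a - 2)^2*(a + 4)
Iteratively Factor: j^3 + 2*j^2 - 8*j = (j - 2)*(j^2 + 4*j) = (j - 2)*(j + 4)*(j)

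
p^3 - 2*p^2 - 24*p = p*(p - 6)*(p + 4)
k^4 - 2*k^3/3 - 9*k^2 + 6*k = k*(k - 3)*(k - 2/3)*(k + 3)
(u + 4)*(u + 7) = u^2 + 11*u + 28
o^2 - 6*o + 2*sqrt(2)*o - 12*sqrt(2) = (o - 6)*(o + 2*sqrt(2))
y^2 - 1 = (y - 1)*(y + 1)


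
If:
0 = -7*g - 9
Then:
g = -9/7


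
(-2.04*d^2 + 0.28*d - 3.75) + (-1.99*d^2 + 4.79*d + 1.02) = -4.03*d^2 + 5.07*d - 2.73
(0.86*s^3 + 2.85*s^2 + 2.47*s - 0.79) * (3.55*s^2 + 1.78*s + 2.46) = 3.053*s^5 + 11.6483*s^4 + 15.9571*s^3 + 8.6031*s^2 + 4.67*s - 1.9434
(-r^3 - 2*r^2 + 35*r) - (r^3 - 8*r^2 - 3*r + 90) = -2*r^3 + 6*r^2 + 38*r - 90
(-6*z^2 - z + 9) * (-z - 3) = 6*z^3 + 19*z^2 - 6*z - 27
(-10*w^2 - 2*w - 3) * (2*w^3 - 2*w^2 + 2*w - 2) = -20*w^5 + 16*w^4 - 22*w^3 + 22*w^2 - 2*w + 6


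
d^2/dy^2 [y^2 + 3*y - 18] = 2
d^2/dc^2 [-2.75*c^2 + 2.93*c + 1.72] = -5.50000000000000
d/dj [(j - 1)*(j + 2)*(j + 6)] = 3*j^2 + 14*j + 4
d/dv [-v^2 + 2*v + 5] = 2 - 2*v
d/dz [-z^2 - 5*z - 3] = -2*z - 5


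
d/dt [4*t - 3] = 4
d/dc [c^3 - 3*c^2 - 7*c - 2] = 3*c^2 - 6*c - 7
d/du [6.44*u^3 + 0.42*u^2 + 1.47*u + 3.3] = 19.32*u^2 + 0.84*u + 1.47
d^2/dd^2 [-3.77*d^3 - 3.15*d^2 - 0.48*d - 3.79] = -22.62*d - 6.3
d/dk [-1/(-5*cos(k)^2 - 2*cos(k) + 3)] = 2*(5*cos(k) + 1)*sin(k)/(5*cos(k)^2 + 2*cos(k) - 3)^2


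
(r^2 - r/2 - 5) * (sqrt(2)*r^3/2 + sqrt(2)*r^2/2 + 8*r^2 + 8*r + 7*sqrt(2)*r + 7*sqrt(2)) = sqrt(2)*r^5/2 + sqrt(2)*r^4/4 + 8*r^4 + 4*r^3 + 17*sqrt(2)*r^3/4 - 44*r^2 + sqrt(2)*r^2 - 77*sqrt(2)*r/2 - 40*r - 35*sqrt(2)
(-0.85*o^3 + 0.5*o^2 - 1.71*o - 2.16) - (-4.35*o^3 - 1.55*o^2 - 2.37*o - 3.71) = 3.5*o^3 + 2.05*o^2 + 0.66*o + 1.55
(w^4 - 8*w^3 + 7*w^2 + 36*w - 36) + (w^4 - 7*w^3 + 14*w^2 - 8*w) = 2*w^4 - 15*w^3 + 21*w^2 + 28*w - 36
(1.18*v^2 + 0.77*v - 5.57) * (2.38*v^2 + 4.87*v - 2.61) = 2.8084*v^4 + 7.5792*v^3 - 12.5865*v^2 - 29.1356*v + 14.5377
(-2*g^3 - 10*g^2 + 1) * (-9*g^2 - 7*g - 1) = 18*g^5 + 104*g^4 + 72*g^3 + g^2 - 7*g - 1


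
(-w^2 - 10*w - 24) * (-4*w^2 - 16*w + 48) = 4*w^4 + 56*w^3 + 208*w^2 - 96*w - 1152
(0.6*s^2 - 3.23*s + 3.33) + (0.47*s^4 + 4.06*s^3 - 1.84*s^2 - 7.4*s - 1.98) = 0.47*s^4 + 4.06*s^3 - 1.24*s^2 - 10.63*s + 1.35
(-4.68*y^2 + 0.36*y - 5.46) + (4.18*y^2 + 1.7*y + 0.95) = -0.5*y^2 + 2.06*y - 4.51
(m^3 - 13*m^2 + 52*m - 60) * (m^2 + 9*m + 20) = m^5 - 4*m^4 - 45*m^3 + 148*m^2 + 500*m - 1200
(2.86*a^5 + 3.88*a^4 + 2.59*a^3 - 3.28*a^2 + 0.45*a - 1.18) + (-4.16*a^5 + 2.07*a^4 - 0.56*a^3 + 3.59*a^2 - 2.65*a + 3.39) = -1.3*a^5 + 5.95*a^4 + 2.03*a^3 + 0.31*a^2 - 2.2*a + 2.21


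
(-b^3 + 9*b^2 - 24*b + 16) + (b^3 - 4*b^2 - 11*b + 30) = 5*b^2 - 35*b + 46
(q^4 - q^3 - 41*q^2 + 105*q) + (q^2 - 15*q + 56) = q^4 - q^3 - 40*q^2 + 90*q + 56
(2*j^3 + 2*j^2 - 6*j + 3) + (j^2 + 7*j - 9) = 2*j^3 + 3*j^2 + j - 6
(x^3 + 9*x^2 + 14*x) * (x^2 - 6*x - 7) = x^5 + 3*x^4 - 47*x^3 - 147*x^2 - 98*x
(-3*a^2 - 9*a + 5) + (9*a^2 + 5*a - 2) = 6*a^2 - 4*a + 3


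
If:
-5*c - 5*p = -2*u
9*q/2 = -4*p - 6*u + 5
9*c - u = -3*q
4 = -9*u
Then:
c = -814/1575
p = 178/525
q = 6626/4725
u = -4/9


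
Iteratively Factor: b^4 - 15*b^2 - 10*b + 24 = (b - 4)*(b^3 + 4*b^2 + b - 6) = (b - 4)*(b + 2)*(b^2 + 2*b - 3) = (b - 4)*(b - 1)*(b + 2)*(b + 3)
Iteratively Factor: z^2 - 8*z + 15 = (z - 5)*(z - 3)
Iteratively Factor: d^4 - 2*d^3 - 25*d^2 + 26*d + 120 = (d - 5)*(d^3 + 3*d^2 - 10*d - 24) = (d - 5)*(d + 4)*(d^2 - d - 6) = (d - 5)*(d - 3)*(d + 4)*(d + 2)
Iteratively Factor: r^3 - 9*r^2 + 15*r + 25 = (r + 1)*(r^2 - 10*r + 25) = (r - 5)*(r + 1)*(r - 5)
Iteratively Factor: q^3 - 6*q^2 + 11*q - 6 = (q - 2)*(q^2 - 4*q + 3) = (q - 2)*(q - 1)*(q - 3)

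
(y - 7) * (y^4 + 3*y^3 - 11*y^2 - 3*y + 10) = y^5 - 4*y^4 - 32*y^3 + 74*y^2 + 31*y - 70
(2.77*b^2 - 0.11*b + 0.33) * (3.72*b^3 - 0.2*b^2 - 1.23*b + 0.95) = 10.3044*b^5 - 0.9632*b^4 - 2.1575*b^3 + 2.7008*b^2 - 0.5104*b + 0.3135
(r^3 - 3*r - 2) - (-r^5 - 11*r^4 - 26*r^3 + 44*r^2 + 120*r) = r^5 + 11*r^4 + 27*r^3 - 44*r^2 - 123*r - 2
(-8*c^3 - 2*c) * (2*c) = -16*c^4 - 4*c^2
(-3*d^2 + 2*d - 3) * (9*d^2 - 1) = -27*d^4 + 18*d^3 - 24*d^2 - 2*d + 3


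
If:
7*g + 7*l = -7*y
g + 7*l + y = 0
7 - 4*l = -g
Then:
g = -7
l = 0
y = 7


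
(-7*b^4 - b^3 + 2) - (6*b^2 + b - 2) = -7*b^4 - b^3 - 6*b^2 - b + 4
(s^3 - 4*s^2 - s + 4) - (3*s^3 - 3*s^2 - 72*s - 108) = -2*s^3 - s^2 + 71*s + 112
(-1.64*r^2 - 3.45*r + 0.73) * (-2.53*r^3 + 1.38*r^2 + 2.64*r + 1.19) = 4.1492*r^5 + 6.4653*r^4 - 10.9375*r^3 - 10.0522*r^2 - 2.1783*r + 0.8687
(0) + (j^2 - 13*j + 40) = j^2 - 13*j + 40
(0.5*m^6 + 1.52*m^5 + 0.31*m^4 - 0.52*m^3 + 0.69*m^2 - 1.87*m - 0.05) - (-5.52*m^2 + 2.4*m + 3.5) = 0.5*m^6 + 1.52*m^5 + 0.31*m^4 - 0.52*m^3 + 6.21*m^2 - 4.27*m - 3.55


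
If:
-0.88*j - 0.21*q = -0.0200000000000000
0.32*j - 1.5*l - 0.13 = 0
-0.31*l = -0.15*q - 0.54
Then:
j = 0.84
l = 0.09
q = -3.41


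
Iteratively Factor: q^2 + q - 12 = (q - 3)*(q + 4)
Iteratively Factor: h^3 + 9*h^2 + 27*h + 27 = (h + 3)*(h^2 + 6*h + 9) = (h + 3)^2*(h + 3)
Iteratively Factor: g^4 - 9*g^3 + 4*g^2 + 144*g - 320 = (g - 4)*(g^3 - 5*g^2 - 16*g + 80) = (g - 4)^2*(g^2 - g - 20) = (g - 5)*(g - 4)^2*(g + 4)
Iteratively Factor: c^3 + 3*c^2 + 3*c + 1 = (c + 1)*(c^2 + 2*c + 1) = (c + 1)^2*(c + 1)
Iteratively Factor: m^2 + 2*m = (m + 2)*(m)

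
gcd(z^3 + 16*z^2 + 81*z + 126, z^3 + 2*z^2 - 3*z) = z + 3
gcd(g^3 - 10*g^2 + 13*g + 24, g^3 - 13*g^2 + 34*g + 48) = g^2 - 7*g - 8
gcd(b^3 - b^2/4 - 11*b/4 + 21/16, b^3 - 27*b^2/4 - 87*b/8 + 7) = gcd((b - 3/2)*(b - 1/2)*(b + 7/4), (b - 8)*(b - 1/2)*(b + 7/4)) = b^2 + 5*b/4 - 7/8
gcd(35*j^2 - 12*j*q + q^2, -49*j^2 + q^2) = -7*j + q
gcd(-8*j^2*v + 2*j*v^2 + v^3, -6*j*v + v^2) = v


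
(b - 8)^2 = b^2 - 16*b + 64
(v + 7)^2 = v^2 + 14*v + 49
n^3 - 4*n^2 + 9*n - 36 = (n - 4)*(n - 3*I)*(n + 3*I)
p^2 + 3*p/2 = p*(p + 3/2)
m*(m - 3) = m^2 - 3*m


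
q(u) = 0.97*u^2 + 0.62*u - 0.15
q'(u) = 1.94*u + 0.62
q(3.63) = 14.88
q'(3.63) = 7.66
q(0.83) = 1.03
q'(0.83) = 2.23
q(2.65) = 8.30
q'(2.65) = 5.76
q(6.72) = 47.82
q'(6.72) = 13.66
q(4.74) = 24.58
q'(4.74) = 9.82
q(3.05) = 10.76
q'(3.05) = 6.54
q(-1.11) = 0.36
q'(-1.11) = -1.53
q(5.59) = 33.63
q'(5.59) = 11.46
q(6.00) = 38.49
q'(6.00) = 12.26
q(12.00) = 146.97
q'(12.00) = 23.90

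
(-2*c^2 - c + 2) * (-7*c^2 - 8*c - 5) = 14*c^4 + 23*c^3 + 4*c^2 - 11*c - 10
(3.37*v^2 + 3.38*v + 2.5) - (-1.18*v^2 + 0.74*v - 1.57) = 4.55*v^2 + 2.64*v + 4.07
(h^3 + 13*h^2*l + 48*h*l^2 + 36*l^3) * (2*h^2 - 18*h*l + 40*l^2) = 2*h^5 + 8*h^4*l - 98*h^3*l^2 - 272*h^2*l^3 + 1272*h*l^4 + 1440*l^5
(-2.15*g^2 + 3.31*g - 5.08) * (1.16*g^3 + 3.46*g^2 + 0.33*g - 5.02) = -2.494*g^5 - 3.5994*g^4 + 4.8503*g^3 - 5.6915*g^2 - 18.2926*g + 25.5016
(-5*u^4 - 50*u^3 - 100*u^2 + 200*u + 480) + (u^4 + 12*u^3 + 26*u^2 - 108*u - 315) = -4*u^4 - 38*u^3 - 74*u^2 + 92*u + 165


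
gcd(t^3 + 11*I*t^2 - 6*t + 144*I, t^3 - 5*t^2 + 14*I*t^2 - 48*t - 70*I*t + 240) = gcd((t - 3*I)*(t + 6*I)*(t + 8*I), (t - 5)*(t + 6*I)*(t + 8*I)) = t^2 + 14*I*t - 48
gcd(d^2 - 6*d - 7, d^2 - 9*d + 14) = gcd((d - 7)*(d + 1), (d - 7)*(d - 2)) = d - 7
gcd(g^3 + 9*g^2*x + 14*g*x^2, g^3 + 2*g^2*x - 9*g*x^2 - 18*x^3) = g + 2*x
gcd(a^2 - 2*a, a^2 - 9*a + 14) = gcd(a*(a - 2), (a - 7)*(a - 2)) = a - 2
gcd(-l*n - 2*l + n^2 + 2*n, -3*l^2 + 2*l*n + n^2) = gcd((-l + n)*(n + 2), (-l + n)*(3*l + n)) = l - n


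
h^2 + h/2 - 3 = (h - 3/2)*(h + 2)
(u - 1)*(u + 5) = u^2 + 4*u - 5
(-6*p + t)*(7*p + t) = -42*p^2 + p*t + t^2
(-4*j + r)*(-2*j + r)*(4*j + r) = 32*j^3 - 16*j^2*r - 2*j*r^2 + r^3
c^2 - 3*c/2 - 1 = (c - 2)*(c + 1/2)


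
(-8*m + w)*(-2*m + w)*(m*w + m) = 16*m^3*w + 16*m^3 - 10*m^2*w^2 - 10*m^2*w + m*w^3 + m*w^2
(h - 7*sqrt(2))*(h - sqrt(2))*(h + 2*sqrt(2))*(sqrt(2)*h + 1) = sqrt(2)*h^4 - 11*h^3 - 24*sqrt(2)*h^2 + 38*h + 28*sqrt(2)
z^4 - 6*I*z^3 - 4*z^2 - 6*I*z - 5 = (z - 5*I)*(z - I)^2*(z + I)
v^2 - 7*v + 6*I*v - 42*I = (v - 7)*(v + 6*I)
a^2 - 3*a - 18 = (a - 6)*(a + 3)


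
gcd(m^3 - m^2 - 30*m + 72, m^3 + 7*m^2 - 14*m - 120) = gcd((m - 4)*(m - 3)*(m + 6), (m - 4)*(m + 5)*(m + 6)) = m^2 + 2*m - 24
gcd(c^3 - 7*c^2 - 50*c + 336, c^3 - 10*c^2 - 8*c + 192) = c^2 - 14*c + 48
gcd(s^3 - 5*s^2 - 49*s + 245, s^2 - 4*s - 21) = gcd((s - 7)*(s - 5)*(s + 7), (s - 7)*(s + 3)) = s - 7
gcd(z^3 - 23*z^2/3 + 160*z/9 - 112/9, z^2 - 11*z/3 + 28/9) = z^2 - 11*z/3 + 28/9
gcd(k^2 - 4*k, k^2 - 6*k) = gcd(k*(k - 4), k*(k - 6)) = k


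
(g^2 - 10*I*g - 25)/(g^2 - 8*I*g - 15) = (g - 5*I)/(g - 3*I)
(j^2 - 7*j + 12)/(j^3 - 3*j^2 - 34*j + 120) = (j - 3)/(j^2 + j - 30)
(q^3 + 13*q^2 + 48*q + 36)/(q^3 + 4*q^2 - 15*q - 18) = (q + 6)/(q - 3)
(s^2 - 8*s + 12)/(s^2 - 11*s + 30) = (s - 2)/(s - 5)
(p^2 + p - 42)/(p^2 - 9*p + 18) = (p + 7)/(p - 3)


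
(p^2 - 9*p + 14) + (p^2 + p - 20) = 2*p^2 - 8*p - 6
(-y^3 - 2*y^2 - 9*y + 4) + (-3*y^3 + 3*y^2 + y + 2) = -4*y^3 + y^2 - 8*y + 6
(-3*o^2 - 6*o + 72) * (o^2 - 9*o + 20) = -3*o^4 + 21*o^3 + 66*o^2 - 768*o + 1440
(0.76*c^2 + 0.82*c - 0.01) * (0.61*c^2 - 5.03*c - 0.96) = 0.4636*c^4 - 3.3226*c^3 - 4.8603*c^2 - 0.7369*c + 0.0096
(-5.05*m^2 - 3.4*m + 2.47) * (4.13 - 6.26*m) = 31.613*m^3 + 0.427499999999998*m^2 - 29.5042*m + 10.2011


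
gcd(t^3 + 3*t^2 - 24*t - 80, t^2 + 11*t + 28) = t + 4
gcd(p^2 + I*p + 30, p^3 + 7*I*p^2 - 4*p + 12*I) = p + 6*I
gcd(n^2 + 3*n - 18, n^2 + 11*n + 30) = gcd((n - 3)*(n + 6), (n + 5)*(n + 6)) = n + 6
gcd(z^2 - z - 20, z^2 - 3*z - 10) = z - 5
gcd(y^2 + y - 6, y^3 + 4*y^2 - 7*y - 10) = y - 2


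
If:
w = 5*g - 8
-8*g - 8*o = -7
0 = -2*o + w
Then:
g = 39/28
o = -29/56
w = -29/28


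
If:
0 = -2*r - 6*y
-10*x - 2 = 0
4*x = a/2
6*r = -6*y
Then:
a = -8/5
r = 0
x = -1/5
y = 0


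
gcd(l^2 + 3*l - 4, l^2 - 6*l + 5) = l - 1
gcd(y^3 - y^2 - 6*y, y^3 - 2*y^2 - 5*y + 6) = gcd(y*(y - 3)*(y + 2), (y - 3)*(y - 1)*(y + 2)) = y^2 - y - 6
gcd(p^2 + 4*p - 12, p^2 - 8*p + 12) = p - 2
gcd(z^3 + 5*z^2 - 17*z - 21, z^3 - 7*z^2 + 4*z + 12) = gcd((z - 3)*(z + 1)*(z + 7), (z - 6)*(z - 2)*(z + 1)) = z + 1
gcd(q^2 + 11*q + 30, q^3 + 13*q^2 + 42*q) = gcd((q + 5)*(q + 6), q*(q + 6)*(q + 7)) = q + 6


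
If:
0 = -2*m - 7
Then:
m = -7/2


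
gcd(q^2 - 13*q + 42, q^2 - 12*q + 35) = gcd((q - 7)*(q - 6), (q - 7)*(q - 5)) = q - 7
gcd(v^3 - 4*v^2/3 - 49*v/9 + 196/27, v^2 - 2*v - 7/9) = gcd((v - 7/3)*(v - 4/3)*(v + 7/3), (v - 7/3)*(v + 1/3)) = v - 7/3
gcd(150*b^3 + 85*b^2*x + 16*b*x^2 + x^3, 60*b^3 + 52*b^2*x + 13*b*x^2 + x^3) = 30*b^2 + 11*b*x + x^2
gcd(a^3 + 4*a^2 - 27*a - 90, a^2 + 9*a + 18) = a^2 + 9*a + 18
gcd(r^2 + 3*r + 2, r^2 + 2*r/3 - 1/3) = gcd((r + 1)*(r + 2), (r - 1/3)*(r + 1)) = r + 1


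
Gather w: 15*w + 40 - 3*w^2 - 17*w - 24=-3*w^2 - 2*w + 16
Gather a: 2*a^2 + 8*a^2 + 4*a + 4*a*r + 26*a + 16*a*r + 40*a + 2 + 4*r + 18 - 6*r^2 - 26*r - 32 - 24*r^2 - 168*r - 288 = 10*a^2 + a*(20*r + 70) - 30*r^2 - 190*r - 300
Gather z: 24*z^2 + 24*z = 24*z^2 + 24*z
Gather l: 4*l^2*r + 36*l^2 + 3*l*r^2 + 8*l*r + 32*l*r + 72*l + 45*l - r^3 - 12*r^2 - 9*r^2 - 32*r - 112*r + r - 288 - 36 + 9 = l^2*(4*r + 36) + l*(3*r^2 + 40*r + 117) - r^3 - 21*r^2 - 143*r - 315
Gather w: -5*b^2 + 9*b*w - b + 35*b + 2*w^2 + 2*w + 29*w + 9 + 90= -5*b^2 + 34*b + 2*w^2 + w*(9*b + 31) + 99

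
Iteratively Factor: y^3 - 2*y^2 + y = (y - 1)*(y^2 - y) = y*(y - 1)*(y - 1)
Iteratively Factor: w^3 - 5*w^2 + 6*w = (w - 2)*(w^2 - 3*w) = (w - 3)*(w - 2)*(w)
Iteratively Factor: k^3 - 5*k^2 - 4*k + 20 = (k - 5)*(k^2 - 4) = (k - 5)*(k - 2)*(k + 2)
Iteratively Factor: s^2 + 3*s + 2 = (s + 2)*(s + 1)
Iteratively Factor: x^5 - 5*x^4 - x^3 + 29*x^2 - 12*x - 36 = (x + 2)*(x^4 - 7*x^3 + 13*x^2 + 3*x - 18) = (x - 2)*(x + 2)*(x^3 - 5*x^2 + 3*x + 9) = (x - 2)*(x + 1)*(x + 2)*(x^2 - 6*x + 9) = (x - 3)*(x - 2)*(x + 1)*(x + 2)*(x - 3)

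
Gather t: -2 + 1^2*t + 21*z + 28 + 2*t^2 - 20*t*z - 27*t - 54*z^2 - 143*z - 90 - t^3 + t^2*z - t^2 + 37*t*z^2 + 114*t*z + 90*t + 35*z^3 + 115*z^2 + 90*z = -t^3 + t^2*(z + 1) + t*(37*z^2 + 94*z + 64) + 35*z^3 + 61*z^2 - 32*z - 64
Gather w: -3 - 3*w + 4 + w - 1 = -2*w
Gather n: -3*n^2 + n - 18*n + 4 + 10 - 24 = -3*n^2 - 17*n - 10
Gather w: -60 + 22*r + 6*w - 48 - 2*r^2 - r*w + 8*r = -2*r^2 + 30*r + w*(6 - r) - 108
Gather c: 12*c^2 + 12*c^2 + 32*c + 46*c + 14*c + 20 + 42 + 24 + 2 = 24*c^2 + 92*c + 88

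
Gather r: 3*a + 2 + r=3*a + r + 2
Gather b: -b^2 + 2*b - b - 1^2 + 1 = -b^2 + b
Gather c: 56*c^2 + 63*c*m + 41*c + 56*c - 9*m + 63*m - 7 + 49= 56*c^2 + c*(63*m + 97) + 54*m + 42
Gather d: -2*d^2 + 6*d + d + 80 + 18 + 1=-2*d^2 + 7*d + 99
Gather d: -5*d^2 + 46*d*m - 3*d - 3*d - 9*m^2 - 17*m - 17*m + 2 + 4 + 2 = -5*d^2 + d*(46*m - 6) - 9*m^2 - 34*m + 8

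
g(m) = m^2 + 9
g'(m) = 2*m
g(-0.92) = 9.85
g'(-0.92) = -1.84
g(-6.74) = 54.43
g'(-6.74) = -13.48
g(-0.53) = 9.28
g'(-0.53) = -1.06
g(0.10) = 9.01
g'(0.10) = 0.20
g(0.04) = 9.00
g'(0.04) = 0.08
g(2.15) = 13.62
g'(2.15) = 4.30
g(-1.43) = 11.04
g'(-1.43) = -2.86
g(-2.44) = 14.95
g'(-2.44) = -4.88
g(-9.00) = 90.00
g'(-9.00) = -18.00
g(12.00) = 153.00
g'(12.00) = 24.00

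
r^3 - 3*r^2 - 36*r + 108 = (r - 6)*(r - 3)*(r + 6)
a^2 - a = a*(a - 1)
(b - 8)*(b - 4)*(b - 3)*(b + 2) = b^4 - 13*b^3 + 38*b^2 + 40*b - 192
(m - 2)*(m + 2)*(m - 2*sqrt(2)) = m^3 - 2*sqrt(2)*m^2 - 4*m + 8*sqrt(2)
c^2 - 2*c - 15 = (c - 5)*(c + 3)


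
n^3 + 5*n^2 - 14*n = n*(n - 2)*(n + 7)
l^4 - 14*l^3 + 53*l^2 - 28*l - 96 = (l - 8)*(l - 4)*(l - 3)*(l + 1)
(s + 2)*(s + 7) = s^2 + 9*s + 14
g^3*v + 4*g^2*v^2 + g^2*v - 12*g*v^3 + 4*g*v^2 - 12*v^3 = (g - 2*v)*(g + 6*v)*(g*v + v)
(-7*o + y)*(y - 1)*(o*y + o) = -7*o^2*y^2 + 7*o^2 + o*y^3 - o*y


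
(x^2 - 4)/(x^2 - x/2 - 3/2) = 2*(4 - x^2)/(-2*x^2 + x + 3)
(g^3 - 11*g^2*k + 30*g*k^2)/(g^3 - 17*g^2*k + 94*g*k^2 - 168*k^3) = g*(g - 5*k)/(g^2 - 11*g*k + 28*k^2)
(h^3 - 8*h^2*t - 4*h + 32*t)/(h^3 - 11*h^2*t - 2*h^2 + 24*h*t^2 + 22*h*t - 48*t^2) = (-h - 2)/(-h + 3*t)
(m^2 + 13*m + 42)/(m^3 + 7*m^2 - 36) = (m + 7)/(m^2 + m - 6)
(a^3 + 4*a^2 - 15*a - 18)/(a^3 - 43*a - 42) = (a - 3)/(a - 7)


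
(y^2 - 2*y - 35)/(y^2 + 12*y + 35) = (y - 7)/(y + 7)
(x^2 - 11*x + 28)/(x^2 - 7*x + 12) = (x - 7)/(x - 3)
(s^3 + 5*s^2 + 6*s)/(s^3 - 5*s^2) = (s^2 + 5*s + 6)/(s*(s - 5))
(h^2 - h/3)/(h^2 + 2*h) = (h - 1/3)/(h + 2)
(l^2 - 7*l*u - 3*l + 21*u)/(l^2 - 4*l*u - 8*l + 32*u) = (l^2 - 7*l*u - 3*l + 21*u)/(l^2 - 4*l*u - 8*l + 32*u)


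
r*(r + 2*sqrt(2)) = r^2 + 2*sqrt(2)*r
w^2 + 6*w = w*(w + 6)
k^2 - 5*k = k*(k - 5)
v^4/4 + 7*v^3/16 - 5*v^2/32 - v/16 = v*(v/4 + 1/2)*(v - 1/2)*(v + 1/4)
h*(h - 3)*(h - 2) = h^3 - 5*h^2 + 6*h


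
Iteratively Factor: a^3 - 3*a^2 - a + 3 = (a - 1)*(a^2 - 2*a - 3) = (a - 3)*(a - 1)*(a + 1)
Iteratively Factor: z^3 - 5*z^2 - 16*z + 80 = (z - 4)*(z^2 - z - 20) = (z - 4)*(z + 4)*(z - 5)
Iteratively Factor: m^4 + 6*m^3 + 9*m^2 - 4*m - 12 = (m - 1)*(m^3 + 7*m^2 + 16*m + 12) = (m - 1)*(m + 3)*(m^2 + 4*m + 4) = (m - 1)*(m + 2)*(m + 3)*(m + 2)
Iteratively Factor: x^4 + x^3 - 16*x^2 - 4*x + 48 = (x - 3)*(x^3 + 4*x^2 - 4*x - 16) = (x - 3)*(x - 2)*(x^2 + 6*x + 8) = (x - 3)*(x - 2)*(x + 2)*(x + 4)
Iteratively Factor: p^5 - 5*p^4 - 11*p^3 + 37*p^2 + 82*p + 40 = (p + 1)*(p^4 - 6*p^3 - 5*p^2 + 42*p + 40) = (p + 1)^2*(p^3 - 7*p^2 + 2*p + 40) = (p - 5)*(p + 1)^2*(p^2 - 2*p - 8) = (p - 5)*(p + 1)^2*(p + 2)*(p - 4)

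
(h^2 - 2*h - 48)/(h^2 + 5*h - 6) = (h - 8)/(h - 1)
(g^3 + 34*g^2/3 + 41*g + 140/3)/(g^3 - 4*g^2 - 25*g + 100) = (3*g^2 + 19*g + 28)/(3*(g^2 - 9*g + 20))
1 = 1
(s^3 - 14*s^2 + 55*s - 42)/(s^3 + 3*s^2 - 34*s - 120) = (s^2 - 8*s + 7)/(s^2 + 9*s + 20)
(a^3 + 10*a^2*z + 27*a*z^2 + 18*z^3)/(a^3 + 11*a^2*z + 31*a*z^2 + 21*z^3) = (a + 6*z)/(a + 7*z)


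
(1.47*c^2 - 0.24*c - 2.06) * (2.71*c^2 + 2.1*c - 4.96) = 3.9837*c^4 + 2.4366*c^3 - 13.3778*c^2 - 3.1356*c + 10.2176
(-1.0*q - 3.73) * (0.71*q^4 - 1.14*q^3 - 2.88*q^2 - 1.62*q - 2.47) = -0.71*q^5 - 1.5083*q^4 + 7.1322*q^3 + 12.3624*q^2 + 8.5126*q + 9.2131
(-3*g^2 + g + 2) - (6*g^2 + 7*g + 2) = -9*g^2 - 6*g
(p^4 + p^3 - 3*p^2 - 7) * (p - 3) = p^5 - 2*p^4 - 6*p^3 + 9*p^2 - 7*p + 21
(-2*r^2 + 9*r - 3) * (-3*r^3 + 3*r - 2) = 6*r^5 - 27*r^4 + 3*r^3 + 31*r^2 - 27*r + 6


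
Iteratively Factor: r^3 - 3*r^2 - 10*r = (r - 5)*(r^2 + 2*r) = r*(r - 5)*(r + 2)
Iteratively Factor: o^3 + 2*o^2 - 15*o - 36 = (o - 4)*(o^2 + 6*o + 9) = (o - 4)*(o + 3)*(o + 3)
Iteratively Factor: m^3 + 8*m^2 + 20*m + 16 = (m + 4)*(m^2 + 4*m + 4) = (m + 2)*(m + 4)*(m + 2)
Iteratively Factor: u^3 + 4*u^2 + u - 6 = (u + 2)*(u^2 + 2*u - 3) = (u + 2)*(u + 3)*(u - 1)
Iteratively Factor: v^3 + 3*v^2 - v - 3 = (v + 3)*(v^2 - 1) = (v + 1)*(v + 3)*(v - 1)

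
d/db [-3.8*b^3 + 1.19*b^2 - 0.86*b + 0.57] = -11.4*b^2 + 2.38*b - 0.86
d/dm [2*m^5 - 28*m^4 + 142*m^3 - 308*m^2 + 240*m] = 10*m^4 - 112*m^3 + 426*m^2 - 616*m + 240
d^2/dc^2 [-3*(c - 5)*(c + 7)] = -6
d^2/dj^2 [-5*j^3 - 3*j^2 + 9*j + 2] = -30*j - 6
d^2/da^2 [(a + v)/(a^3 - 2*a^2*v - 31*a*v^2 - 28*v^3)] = 2*(-3*a^2 + 9*a*v - 37*v^2)/(-a^6 + 9*a^5*v + 57*a^4*v^2 - 477*a^3*v^3 - 1596*a^2*v^4 + 7056*a*v^5 + 21952*v^6)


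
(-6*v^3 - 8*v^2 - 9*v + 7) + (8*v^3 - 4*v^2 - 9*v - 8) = 2*v^3 - 12*v^2 - 18*v - 1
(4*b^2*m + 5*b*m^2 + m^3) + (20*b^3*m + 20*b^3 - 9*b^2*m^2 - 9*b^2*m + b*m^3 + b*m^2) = 20*b^3*m + 20*b^3 - 9*b^2*m^2 - 5*b^2*m + b*m^3 + 6*b*m^2 + m^3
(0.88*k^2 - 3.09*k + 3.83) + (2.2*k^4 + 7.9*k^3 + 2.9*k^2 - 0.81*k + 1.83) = 2.2*k^4 + 7.9*k^3 + 3.78*k^2 - 3.9*k + 5.66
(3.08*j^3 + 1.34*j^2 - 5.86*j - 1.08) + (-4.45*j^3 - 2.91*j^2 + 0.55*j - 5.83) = -1.37*j^3 - 1.57*j^2 - 5.31*j - 6.91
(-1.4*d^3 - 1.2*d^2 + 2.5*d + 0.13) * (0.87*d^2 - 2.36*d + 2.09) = -1.218*d^5 + 2.26*d^4 + 2.081*d^3 - 8.2949*d^2 + 4.9182*d + 0.2717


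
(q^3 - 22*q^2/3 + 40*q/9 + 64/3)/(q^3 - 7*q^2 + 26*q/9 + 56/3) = (3*q - 8)/(3*q - 7)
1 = 1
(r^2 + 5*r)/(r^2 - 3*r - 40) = r/(r - 8)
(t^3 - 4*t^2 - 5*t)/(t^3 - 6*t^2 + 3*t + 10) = t/(t - 2)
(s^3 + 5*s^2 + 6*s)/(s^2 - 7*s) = (s^2 + 5*s + 6)/(s - 7)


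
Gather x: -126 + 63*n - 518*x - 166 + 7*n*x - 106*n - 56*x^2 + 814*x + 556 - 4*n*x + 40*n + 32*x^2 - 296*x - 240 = 3*n*x - 3*n - 24*x^2 + 24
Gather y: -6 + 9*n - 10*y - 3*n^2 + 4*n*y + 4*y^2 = -3*n^2 + 9*n + 4*y^2 + y*(4*n - 10) - 6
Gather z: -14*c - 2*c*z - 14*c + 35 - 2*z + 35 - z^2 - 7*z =-28*c - z^2 + z*(-2*c - 9) + 70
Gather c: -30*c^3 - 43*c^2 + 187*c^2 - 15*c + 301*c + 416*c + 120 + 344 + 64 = -30*c^3 + 144*c^2 + 702*c + 528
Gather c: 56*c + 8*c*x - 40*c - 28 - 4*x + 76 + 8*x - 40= c*(8*x + 16) + 4*x + 8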